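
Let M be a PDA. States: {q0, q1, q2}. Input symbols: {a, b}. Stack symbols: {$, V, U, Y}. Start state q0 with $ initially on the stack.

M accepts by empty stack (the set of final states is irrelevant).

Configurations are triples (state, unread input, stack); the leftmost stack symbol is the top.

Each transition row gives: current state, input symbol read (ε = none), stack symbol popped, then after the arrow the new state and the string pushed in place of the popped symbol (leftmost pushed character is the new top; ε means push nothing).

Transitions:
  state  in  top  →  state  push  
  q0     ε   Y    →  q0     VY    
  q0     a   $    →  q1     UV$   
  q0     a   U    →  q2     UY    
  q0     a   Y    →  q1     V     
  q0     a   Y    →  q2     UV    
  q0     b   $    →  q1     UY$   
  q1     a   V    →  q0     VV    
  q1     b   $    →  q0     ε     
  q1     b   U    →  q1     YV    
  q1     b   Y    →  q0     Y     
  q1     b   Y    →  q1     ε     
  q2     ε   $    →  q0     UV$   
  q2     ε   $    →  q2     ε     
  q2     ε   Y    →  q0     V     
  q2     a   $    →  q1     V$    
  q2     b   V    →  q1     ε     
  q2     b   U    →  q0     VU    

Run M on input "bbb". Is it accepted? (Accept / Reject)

Reject

No computation consumes all input and empties the stack.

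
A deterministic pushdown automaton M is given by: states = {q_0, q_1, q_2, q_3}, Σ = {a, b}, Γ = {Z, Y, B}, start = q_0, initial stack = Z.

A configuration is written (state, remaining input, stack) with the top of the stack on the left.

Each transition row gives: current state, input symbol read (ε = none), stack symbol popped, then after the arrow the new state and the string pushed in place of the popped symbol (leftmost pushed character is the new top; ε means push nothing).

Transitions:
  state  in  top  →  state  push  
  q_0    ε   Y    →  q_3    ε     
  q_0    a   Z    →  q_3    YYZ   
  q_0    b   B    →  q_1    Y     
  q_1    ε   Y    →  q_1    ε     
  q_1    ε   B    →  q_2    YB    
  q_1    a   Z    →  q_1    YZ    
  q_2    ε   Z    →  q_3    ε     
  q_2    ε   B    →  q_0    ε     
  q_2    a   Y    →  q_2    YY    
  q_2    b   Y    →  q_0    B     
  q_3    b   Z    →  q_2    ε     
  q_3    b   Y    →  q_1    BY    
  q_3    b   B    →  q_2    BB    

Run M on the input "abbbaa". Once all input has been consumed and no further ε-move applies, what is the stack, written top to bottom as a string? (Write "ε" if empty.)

(q_0, abbbaa, Z)
  read a, top Z: go to q_3, push YYZ → (q_3, bbbaa, YYZ)
  read b, top Y: go to q_1, push BY → (q_1, bbaa, BYYZ)
  ε-move, top B: go to q_2, push YB → (q_2, bbaa, YBYYZ)
  read b, top Y: go to q_0, push B → (q_0, baa, BBYYZ)
  read b, top B: go to q_1, push Y → (q_1, aa, YBYYZ)
  ε-move, top Y: go to q_1, push ε → (q_1, aa, BYYZ)
  ε-move, top B: go to q_2, push YB → (q_2, aa, YBYYZ)
  read a, top Y: go to q_2, push YY → (q_2, a, YYBYYZ)
  read a, top Y: go to q_2, push YY → (q_2, ε, YYYBYYZ)
All input consumed in state q_2 with stack YYYBYYZ.

YYYBYYZ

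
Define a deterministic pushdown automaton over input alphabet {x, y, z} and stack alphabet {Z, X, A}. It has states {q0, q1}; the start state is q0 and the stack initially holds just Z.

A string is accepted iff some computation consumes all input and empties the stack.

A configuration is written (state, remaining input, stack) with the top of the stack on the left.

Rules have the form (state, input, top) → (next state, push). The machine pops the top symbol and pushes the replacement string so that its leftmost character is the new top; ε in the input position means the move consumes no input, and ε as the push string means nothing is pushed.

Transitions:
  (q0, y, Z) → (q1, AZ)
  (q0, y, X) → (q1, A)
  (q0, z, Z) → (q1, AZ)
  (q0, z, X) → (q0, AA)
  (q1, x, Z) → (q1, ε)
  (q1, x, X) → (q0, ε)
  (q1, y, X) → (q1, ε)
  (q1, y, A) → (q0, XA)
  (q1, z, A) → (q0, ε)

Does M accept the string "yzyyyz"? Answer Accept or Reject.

(q0, yzyyyz, Z)
  read y, top Z: go to q1, push AZ → (q1, zyyyz, AZ)
  read z, top A: go to q0, push ε → (q0, yyyz, Z)
  read y, top Z: go to q1, push AZ → (q1, yyz, AZ)
  read y, top A: go to q0, push XA → (q0, yz, XAZ)
  read y, top X: go to q1, push A → (q1, z, AAZ)
  read z, top A: go to q0, push ε → (q0, ε, AZ)
All input consumed; stack is AZ, not empty, and no further ε-move applies.

Reject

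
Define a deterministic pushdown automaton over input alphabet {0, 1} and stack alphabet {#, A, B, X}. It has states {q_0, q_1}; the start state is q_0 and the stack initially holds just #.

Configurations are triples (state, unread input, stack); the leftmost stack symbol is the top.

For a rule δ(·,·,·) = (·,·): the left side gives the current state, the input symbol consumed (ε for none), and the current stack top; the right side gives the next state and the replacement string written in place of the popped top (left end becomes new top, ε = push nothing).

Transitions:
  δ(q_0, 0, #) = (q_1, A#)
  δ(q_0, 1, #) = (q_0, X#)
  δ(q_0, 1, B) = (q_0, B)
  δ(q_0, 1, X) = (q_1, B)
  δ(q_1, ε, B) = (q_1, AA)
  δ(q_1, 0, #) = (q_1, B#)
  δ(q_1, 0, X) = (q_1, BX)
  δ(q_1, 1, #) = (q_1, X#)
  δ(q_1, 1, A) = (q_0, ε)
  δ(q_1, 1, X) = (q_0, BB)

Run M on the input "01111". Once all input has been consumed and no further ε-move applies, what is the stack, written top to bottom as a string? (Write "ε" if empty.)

A#

(q_0, 01111, #)
  read 0, top #: go to q_1, push A# → (q_1, 1111, A#)
  read 1, top A: go to q_0, push ε → (q_0, 111, #)
  read 1, top #: go to q_0, push X# → (q_0, 11, X#)
  read 1, top X: go to q_1, push B → (q_1, 1, B#)
  ε-move, top B: go to q_1, push AA → (q_1, 1, AA#)
  read 1, top A: go to q_0, push ε → (q_0, ε, A#)
All input consumed in state q_0 with stack A#.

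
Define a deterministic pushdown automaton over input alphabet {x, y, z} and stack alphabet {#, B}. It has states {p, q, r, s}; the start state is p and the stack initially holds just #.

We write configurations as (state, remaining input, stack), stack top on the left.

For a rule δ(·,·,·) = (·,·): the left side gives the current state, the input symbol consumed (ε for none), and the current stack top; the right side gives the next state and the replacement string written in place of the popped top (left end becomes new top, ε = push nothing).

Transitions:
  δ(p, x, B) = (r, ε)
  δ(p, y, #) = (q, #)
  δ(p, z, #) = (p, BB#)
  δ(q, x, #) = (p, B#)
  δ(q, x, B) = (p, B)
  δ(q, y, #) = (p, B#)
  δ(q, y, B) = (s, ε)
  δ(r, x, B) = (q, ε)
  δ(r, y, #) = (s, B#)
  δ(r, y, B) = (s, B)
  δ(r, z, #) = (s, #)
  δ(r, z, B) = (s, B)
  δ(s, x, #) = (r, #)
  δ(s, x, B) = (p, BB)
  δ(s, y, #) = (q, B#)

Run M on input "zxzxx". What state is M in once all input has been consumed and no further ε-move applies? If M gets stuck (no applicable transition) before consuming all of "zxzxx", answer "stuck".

r

(p, zxzxx, #)
  read z, top #: go to p, push BB# → (p, xzxx, BB#)
  read x, top B: go to r, push ε → (r, zxx, B#)
  read z, top B: go to s, push B → (s, xx, B#)
  read x, top B: go to p, push BB → (p, x, BB#)
  read x, top B: go to r, push ε → (r, ε, B#)
All input consumed; M is in state r.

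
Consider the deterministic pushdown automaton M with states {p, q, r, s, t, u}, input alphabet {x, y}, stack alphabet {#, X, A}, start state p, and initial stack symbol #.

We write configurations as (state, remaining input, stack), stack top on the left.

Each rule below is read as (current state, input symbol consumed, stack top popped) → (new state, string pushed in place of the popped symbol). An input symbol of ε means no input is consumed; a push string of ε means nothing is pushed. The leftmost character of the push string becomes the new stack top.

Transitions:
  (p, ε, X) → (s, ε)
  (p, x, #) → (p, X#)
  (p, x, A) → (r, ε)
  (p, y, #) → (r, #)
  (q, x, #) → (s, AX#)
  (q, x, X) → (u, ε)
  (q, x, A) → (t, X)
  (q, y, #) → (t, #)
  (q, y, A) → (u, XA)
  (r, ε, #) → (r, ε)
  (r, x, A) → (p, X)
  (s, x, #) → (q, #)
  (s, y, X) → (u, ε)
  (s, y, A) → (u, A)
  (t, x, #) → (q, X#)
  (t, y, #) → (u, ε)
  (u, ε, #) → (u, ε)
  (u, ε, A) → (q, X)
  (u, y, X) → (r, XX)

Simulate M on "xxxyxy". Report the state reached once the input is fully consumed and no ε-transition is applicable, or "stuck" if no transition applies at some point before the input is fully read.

r

(p, xxxyxy, #) ⊢ (p, xxyxy, X#) ⊢ (s, xxyxy, #) ⊢ (q, xyxy, #) ⊢ (s, yxy, AX#) ⊢ (u, xy, AX#) ⊢ (q, xy, XX#) ⊢ (u, y, X#) ⊢ (r, ε, XX#)
All input consumed; M is in state r.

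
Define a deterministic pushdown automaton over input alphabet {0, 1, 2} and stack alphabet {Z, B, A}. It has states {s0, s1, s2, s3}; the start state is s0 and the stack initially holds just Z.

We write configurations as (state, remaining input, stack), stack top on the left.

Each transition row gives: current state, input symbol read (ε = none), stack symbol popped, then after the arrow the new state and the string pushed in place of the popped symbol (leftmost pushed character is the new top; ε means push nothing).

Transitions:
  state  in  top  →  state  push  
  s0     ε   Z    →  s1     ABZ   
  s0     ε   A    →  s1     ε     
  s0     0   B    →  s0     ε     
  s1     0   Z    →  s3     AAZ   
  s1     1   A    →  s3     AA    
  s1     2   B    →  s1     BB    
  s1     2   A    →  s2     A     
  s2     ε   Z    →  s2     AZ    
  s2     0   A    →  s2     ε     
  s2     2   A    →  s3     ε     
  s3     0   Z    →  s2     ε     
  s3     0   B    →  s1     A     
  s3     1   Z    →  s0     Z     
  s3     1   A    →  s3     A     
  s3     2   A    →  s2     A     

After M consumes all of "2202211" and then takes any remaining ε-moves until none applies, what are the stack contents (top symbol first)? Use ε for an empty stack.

(s0, 2202211, Z)
  ε-move, top Z: go to s1, push ABZ → (s1, 2202211, ABZ)
  read 2, top A: go to s2, push A → (s2, 202211, ABZ)
  read 2, top A: go to s3, push ε → (s3, 02211, BZ)
  read 0, top B: go to s1, push A → (s1, 2211, AZ)
  read 2, top A: go to s2, push A → (s2, 211, AZ)
  read 2, top A: go to s3, push ε → (s3, 11, Z)
  read 1, top Z: go to s0, push Z → (s0, 1, Z)
  ε-move, top Z: go to s1, push ABZ → (s1, 1, ABZ)
  read 1, top A: go to s3, push AA → (s3, ε, AABZ)
All input consumed in state s3 with stack AABZ.

AABZ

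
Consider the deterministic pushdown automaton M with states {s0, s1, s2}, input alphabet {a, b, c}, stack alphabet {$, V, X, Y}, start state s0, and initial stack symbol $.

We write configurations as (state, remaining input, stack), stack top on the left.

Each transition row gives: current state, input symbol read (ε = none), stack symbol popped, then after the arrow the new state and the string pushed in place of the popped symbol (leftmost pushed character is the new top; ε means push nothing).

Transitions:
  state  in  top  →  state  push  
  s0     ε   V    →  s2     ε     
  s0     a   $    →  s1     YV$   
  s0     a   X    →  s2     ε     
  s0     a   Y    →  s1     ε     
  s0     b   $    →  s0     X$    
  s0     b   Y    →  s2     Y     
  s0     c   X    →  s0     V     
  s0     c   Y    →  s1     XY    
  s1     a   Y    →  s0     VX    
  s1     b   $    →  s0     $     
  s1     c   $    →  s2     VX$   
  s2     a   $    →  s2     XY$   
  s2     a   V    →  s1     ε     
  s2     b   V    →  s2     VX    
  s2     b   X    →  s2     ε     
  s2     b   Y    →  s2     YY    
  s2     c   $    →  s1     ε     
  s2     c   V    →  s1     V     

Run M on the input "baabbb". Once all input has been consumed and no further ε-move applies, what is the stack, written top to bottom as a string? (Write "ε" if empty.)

YYY$

(s0, baabbb, $) ⊢ (s0, aabbb, X$) ⊢ (s2, abbb, $) ⊢ (s2, bbb, XY$) ⊢ (s2, bb, Y$) ⊢ (s2, b, YY$) ⊢ (s2, ε, YYY$)
All input consumed in state s2 with stack YYY$.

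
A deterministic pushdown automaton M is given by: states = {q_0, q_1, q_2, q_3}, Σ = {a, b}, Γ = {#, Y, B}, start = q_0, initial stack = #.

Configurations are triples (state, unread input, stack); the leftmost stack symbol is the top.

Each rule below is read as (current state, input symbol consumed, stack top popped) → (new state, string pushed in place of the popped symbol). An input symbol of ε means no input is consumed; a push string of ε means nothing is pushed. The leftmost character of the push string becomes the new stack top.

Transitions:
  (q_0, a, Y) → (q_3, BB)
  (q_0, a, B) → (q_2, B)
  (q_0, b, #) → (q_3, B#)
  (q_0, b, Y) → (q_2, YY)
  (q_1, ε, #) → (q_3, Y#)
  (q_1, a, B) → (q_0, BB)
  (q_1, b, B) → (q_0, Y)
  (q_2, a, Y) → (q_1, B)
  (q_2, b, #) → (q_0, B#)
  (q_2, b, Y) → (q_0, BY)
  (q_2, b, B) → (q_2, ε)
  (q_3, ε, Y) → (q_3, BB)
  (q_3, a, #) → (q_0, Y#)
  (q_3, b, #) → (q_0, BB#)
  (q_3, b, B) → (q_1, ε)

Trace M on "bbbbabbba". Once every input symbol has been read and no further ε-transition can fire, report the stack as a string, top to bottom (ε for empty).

(q_0, bbbbabbba, #)
  read b, top #: go to q_3, push B# → (q_3, bbbabbba, B#)
  read b, top B: go to q_1, push ε → (q_1, bbabbba, #)
  ε-move, top #: go to q_3, push Y# → (q_3, bbabbba, Y#)
  ε-move, top Y: go to q_3, push BB → (q_3, bbabbba, BB#)
  read b, top B: go to q_1, push ε → (q_1, babbba, B#)
  read b, top B: go to q_0, push Y → (q_0, abbba, Y#)
  read a, top Y: go to q_3, push BB → (q_3, bbba, BB#)
  read b, top B: go to q_1, push ε → (q_1, bba, B#)
  read b, top B: go to q_0, push Y → (q_0, ba, Y#)
  read b, top Y: go to q_2, push YY → (q_2, a, YY#)
  read a, top Y: go to q_1, push B → (q_1, ε, BY#)
All input consumed in state q_1 with stack BY#.

BY#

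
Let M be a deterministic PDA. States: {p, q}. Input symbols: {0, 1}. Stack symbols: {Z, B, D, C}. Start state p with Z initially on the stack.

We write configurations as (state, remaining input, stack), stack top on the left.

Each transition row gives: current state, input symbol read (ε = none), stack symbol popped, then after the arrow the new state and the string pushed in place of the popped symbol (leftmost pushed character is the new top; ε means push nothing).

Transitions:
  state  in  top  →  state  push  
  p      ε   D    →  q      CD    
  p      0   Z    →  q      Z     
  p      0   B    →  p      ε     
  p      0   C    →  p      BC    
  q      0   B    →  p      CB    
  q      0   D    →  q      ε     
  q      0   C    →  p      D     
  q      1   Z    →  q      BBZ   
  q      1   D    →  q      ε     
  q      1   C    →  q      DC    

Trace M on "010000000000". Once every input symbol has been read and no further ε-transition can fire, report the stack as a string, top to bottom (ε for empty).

(p, 010000000000, Z) ⊢ (q, 10000000000, Z) ⊢ (q, 0000000000, BBZ) ⊢ (p, 000000000, CBBZ) ⊢ (p, 00000000, BCBBZ) ⊢ (p, 0000000, CBBZ) ⊢ (p, 000000, BCBBZ) ⊢ (p, 00000, CBBZ) ⊢ (p, 0000, BCBBZ) ⊢ (p, 000, CBBZ) ⊢ (p, 00, BCBBZ) ⊢ (p, 0, CBBZ) ⊢ (p, ε, BCBBZ)
All input consumed in state p with stack BCBBZ.

BCBBZ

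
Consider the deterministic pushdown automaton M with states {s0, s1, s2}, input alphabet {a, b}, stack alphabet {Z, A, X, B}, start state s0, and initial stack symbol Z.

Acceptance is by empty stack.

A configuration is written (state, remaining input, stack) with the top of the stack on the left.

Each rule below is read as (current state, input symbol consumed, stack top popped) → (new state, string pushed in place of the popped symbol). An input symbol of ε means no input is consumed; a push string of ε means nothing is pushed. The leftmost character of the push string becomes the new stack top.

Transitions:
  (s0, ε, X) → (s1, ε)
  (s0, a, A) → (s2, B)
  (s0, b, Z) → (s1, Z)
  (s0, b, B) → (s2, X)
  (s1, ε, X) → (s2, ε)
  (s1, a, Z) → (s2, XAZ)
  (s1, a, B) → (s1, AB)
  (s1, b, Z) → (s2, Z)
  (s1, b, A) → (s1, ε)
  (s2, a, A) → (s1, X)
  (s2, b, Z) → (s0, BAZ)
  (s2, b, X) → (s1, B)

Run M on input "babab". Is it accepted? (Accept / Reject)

Reject

(s0, babab, Z)
  read b, top Z: go to s1, push Z → (s1, abab, Z)
  read a, top Z: go to s2, push XAZ → (s2, bab, XAZ)
  read b, top X: go to s1, push B → (s1, ab, BAZ)
  read a, top B: go to s1, push AB → (s1, b, ABAZ)
  read b, top A: go to s1, push ε → (s1, ε, BAZ)
All input consumed; stack is BAZ, not empty, and no further ε-move applies.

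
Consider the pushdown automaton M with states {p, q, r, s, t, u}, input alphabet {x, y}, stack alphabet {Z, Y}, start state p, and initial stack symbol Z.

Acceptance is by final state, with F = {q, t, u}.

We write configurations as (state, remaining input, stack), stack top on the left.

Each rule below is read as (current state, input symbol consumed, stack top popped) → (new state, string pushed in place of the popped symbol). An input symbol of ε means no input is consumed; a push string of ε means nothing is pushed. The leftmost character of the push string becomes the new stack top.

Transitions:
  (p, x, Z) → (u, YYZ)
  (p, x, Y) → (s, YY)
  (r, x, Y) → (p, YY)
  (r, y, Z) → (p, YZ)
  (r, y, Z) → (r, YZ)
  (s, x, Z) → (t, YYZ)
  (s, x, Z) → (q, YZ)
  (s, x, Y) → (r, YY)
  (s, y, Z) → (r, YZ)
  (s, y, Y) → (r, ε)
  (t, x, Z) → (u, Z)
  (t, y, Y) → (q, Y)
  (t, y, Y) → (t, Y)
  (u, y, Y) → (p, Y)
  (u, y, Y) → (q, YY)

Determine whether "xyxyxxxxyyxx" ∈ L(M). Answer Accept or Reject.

Reject

No computation consumes all input and reaches a final state.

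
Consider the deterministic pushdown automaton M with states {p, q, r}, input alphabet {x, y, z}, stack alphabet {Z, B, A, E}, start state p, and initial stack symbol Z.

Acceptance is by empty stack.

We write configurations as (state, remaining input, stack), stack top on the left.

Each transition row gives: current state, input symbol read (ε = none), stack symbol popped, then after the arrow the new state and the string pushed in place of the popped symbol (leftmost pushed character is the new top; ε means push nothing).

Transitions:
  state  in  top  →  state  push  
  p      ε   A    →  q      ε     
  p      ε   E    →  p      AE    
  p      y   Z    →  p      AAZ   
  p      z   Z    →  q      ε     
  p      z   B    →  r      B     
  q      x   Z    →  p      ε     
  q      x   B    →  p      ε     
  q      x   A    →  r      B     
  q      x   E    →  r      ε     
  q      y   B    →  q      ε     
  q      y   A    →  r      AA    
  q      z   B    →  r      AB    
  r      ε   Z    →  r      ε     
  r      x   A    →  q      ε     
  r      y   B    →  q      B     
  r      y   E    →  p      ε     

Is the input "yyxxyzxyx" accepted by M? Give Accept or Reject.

(p, yyxxyzxyx, Z)
  read y, top Z: go to p, push AAZ → (p, yxxyzxyx, AAZ)
  ε-move, top A: go to q, push ε → (q, yxxyzxyx, AZ)
  read y, top A: go to r, push AA → (r, xxyzxyx, AAZ)
  read x, top A: go to q, push ε → (q, xyzxyx, AZ)
  read x, top A: go to r, push B → (r, yzxyx, BZ)
  read y, top B: go to q, push B → (q, zxyx, BZ)
  read z, top B: go to r, push AB → (r, xyx, ABZ)
  read x, top A: go to q, push ε → (q, yx, BZ)
  read y, top B: go to q, push ε → (q, x, Z)
  read x, top Z: go to p, push ε → (p, ε, ε)
All input consumed and the stack is empty.

Accept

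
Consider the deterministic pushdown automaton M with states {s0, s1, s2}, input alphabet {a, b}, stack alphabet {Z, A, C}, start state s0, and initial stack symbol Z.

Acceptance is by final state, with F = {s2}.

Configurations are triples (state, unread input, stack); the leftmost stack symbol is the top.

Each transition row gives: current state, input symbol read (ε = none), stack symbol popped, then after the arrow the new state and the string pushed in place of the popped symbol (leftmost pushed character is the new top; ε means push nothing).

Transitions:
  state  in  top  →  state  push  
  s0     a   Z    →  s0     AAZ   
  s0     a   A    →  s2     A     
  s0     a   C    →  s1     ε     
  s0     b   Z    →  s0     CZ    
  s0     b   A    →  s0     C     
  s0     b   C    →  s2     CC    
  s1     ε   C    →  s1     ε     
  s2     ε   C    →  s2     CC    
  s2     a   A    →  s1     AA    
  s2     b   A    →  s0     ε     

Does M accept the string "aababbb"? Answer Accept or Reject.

(s0, aababbb, Z)
  read a, top Z: go to s0, push AAZ → (s0, ababbb, AAZ)
  read a, top A: go to s2, push A → (s2, babbb, AAZ)
  read b, top A: go to s0, push ε → (s0, abbb, AZ)
  read a, top A: go to s2, push A → (s2, bbb, AZ)
  read b, top A: go to s0, push ε → (s0, bb, Z)
  read b, top Z: go to s0, push CZ → (s0, b, CZ)
  read b, top C: go to s2, push CC → (s2, ε, CCZ)
All input consumed; state s2 ∈ F.

Accept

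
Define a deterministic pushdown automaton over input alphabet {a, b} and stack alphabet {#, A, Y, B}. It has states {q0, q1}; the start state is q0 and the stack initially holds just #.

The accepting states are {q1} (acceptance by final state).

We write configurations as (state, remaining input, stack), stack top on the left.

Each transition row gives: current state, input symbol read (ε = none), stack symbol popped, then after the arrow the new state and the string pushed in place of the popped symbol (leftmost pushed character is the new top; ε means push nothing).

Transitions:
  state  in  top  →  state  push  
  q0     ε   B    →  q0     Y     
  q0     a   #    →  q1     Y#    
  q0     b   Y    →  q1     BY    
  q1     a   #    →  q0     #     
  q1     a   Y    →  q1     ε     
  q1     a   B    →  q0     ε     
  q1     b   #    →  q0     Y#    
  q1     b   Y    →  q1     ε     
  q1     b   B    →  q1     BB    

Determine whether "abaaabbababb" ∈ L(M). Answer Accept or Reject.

Accept

(q0, abaaabbababb, #)
  read a, top #: go to q1, push Y# → (q1, baaabbababb, Y#)
  read b, top Y: go to q1, push ε → (q1, aaabbababb, #)
  read a, top #: go to q0, push # → (q0, aabbababb, #)
  read a, top #: go to q1, push Y# → (q1, abbababb, Y#)
  read a, top Y: go to q1, push ε → (q1, bbababb, #)
  read b, top #: go to q0, push Y# → (q0, bababb, Y#)
  read b, top Y: go to q1, push BY → (q1, ababb, BY#)
  read a, top B: go to q0, push ε → (q0, babb, Y#)
  read b, top Y: go to q1, push BY → (q1, abb, BY#)
  read a, top B: go to q0, push ε → (q0, bb, Y#)
  read b, top Y: go to q1, push BY → (q1, b, BY#)
  read b, top B: go to q1, push BB → (q1, ε, BBY#)
All input consumed; state q1 ∈ F.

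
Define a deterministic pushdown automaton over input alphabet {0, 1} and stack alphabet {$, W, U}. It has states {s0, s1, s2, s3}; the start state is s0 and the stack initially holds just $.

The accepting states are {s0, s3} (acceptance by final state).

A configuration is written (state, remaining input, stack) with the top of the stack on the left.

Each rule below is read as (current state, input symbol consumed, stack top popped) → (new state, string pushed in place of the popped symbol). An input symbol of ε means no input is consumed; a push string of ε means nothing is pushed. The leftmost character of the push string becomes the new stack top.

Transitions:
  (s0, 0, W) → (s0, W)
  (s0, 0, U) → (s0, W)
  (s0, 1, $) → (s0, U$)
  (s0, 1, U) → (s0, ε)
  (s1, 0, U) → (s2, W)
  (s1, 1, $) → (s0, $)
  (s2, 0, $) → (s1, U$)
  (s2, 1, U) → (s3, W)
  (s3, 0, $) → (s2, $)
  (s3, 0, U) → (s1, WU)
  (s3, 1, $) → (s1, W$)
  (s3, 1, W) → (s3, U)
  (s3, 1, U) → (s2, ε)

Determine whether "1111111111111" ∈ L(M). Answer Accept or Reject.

Accept

(s0, 1111111111111, $)
  read 1, top $: go to s0, push U$ → (s0, 111111111111, U$)
  read 1, top U: go to s0, push ε → (s0, 11111111111, $)
  read 1, top $: go to s0, push U$ → (s0, 1111111111, U$)
  read 1, top U: go to s0, push ε → (s0, 111111111, $)
  read 1, top $: go to s0, push U$ → (s0, 11111111, U$)
  read 1, top U: go to s0, push ε → (s0, 1111111, $)
  read 1, top $: go to s0, push U$ → (s0, 111111, U$)
  read 1, top U: go to s0, push ε → (s0, 11111, $)
  read 1, top $: go to s0, push U$ → (s0, 1111, U$)
  read 1, top U: go to s0, push ε → (s0, 111, $)
  read 1, top $: go to s0, push U$ → (s0, 11, U$)
  read 1, top U: go to s0, push ε → (s0, 1, $)
  read 1, top $: go to s0, push U$ → (s0, ε, U$)
All input consumed; state s0 ∈ F.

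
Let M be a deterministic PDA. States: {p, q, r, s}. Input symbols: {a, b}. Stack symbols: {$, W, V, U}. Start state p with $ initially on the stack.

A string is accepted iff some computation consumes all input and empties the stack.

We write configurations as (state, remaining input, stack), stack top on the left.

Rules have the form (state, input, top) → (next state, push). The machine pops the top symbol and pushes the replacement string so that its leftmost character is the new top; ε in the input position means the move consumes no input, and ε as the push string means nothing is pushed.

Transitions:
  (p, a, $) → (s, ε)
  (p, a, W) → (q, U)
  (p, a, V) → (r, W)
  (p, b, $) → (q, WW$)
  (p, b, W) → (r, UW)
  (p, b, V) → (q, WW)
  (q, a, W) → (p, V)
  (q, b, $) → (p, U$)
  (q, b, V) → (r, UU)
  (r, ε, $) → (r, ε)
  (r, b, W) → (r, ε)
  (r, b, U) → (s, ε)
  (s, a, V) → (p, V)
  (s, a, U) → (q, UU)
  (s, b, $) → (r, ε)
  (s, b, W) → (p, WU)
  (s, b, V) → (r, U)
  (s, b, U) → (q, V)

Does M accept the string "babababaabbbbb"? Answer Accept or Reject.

Accept

(p, babababaabbbbb, $)
  read b, top $: go to q, push WW$ → (q, abababaabbbbb, WW$)
  read a, top W: go to p, push V → (p, bababaabbbbb, VW$)
  read b, top V: go to q, push WW → (q, ababaabbbbb, WWW$)
  read a, top W: go to p, push V → (p, babaabbbbb, VWW$)
  read b, top V: go to q, push WW → (q, abaabbbbb, WWWW$)
  read a, top W: go to p, push V → (p, baabbbbb, VWWW$)
  read b, top V: go to q, push WW → (q, aabbbbb, WWWWW$)
  read a, top W: go to p, push V → (p, abbbbb, VWWWW$)
  read a, top V: go to r, push W → (r, bbbbb, WWWWW$)
  read b, top W: go to r, push ε → (r, bbbb, WWWW$)
  read b, top W: go to r, push ε → (r, bbb, WWW$)
  read b, top W: go to r, push ε → (r, bb, WW$)
  read b, top W: go to r, push ε → (r, b, W$)
  read b, top W: go to r, push ε → (r, ε, $)
  ε-move, top $: go to r, push ε → (r, ε, ε)
All input consumed and the stack is empty.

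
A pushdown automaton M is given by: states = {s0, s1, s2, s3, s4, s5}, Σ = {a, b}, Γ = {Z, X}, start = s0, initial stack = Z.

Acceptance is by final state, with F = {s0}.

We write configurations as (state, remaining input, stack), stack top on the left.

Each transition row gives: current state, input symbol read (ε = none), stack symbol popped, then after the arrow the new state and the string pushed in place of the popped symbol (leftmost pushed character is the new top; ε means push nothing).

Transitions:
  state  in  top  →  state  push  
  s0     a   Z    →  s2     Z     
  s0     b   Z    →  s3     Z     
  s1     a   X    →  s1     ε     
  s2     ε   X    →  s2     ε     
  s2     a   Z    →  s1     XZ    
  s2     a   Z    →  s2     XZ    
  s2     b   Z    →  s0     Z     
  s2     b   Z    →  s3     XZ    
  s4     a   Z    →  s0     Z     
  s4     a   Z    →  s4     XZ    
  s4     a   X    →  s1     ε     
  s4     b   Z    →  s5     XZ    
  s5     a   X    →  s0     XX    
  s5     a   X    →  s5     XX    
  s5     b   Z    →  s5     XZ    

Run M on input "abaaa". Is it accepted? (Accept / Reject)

No computation consumes all input and reaches a final state.

Reject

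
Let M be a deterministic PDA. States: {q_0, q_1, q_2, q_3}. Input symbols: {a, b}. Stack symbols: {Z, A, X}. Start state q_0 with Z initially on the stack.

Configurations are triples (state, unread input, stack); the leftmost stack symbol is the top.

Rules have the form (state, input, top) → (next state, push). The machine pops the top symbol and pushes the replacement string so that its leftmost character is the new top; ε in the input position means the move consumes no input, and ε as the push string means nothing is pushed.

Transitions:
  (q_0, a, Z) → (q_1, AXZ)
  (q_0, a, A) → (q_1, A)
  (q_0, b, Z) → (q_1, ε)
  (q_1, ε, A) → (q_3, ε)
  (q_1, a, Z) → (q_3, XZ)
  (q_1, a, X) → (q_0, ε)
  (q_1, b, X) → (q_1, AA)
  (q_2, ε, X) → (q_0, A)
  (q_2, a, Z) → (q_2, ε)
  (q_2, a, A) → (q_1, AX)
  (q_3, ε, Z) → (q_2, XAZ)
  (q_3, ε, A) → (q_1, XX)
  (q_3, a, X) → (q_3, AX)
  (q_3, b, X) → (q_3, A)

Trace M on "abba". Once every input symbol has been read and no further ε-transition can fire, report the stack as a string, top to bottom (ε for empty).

(q_0, abba, Z)
  read a, top Z: go to q_1, push AXZ → (q_1, bba, AXZ)
  ε-move, top A: go to q_3, push ε → (q_3, bba, XZ)
  read b, top X: go to q_3, push A → (q_3, ba, AZ)
  ε-move, top A: go to q_1, push XX → (q_1, ba, XXZ)
  read b, top X: go to q_1, push AA → (q_1, a, AAXZ)
  ε-move, top A: go to q_3, push ε → (q_3, a, AXZ)
  ε-move, top A: go to q_1, push XX → (q_1, a, XXXZ)
  read a, top X: go to q_0, push ε → (q_0, ε, XXZ)
All input consumed in state q_0 with stack XXZ.

XXZ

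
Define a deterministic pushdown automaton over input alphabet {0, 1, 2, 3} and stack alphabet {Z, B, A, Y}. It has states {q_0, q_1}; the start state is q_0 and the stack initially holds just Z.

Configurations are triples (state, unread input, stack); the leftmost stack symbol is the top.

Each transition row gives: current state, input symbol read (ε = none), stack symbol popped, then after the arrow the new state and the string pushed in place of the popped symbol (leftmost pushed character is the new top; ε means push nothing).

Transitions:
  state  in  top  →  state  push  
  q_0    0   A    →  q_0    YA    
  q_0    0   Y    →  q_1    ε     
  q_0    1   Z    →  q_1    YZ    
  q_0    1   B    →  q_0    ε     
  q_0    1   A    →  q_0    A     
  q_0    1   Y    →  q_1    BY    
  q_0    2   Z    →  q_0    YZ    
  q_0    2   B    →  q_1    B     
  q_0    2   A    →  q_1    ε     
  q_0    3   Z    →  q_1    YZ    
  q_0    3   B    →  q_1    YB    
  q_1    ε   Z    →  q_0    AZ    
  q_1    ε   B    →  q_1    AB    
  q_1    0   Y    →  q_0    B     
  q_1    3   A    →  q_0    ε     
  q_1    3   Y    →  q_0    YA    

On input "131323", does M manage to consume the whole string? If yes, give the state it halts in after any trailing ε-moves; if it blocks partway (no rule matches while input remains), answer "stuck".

(q_0, 131323, Z)
  read 1, top Z: go to q_1, push YZ → (q_1, 31323, YZ)
  read 3, top Y: go to q_0, push YA → (q_0, 1323, YAZ)
  read 1, top Y: go to q_1, push BY → (q_1, 323, BYAZ)
  ε-move, top B: go to q_1, push AB → (q_1, 323, ABYAZ)
  read 3, top A: go to q_0, push ε → (q_0, 23, BYAZ)
  read 2, top B: go to q_1, push B → (q_1, 3, BYAZ)
  ε-move, top B: go to q_1, push AB → (q_1, 3, ABYAZ)
  read 3, top A: go to q_0, push ε → (q_0, ε, BYAZ)
All input consumed; M is in state q_0.

q_0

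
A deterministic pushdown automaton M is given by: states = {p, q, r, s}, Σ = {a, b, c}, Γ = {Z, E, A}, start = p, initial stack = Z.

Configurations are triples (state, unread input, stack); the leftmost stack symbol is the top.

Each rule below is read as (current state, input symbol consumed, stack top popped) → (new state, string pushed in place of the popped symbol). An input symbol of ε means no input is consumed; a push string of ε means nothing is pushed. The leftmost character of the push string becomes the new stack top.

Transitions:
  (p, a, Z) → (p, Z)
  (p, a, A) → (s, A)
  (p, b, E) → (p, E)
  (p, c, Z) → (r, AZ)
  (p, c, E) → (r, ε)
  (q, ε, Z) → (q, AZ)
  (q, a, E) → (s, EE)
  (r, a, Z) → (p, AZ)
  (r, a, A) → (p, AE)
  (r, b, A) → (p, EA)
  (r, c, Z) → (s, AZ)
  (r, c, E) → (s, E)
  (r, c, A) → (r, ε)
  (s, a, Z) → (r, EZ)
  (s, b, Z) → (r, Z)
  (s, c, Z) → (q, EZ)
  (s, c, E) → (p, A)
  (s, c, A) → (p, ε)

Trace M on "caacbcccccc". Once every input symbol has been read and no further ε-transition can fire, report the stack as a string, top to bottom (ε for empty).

(p, caacbcccccc, Z)
  read c, top Z: go to r, push AZ → (r, aacbcccccc, AZ)
  read a, top A: go to p, push AE → (p, acbcccccc, AEZ)
  read a, top A: go to s, push A → (s, cbcccccc, AEZ)
  read c, top A: go to p, push ε → (p, bcccccc, EZ)
  read b, top E: go to p, push E → (p, cccccc, EZ)
  read c, top E: go to r, push ε → (r, ccccc, Z)
  read c, top Z: go to s, push AZ → (s, cccc, AZ)
  read c, top A: go to p, push ε → (p, ccc, Z)
  read c, top Z: go to r, push AZ → (r, cc, AZ)
  read c, top A: go to r, push ε → (r, c, Z)
  read c, top Z: go to s, push AZ → (s, ε, AZ)
All input consumed in state s with stack AZ.

AZ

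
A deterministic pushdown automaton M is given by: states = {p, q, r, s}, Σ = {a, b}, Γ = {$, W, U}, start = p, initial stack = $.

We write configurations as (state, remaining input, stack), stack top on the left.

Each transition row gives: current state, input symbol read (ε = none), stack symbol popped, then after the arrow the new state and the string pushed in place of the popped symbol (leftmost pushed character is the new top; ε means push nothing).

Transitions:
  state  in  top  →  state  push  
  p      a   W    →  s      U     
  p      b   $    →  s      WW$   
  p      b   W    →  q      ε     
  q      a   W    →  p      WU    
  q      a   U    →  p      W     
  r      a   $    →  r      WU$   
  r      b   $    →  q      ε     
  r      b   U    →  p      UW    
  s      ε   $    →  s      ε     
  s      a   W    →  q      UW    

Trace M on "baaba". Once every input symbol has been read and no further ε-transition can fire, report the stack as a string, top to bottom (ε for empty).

WUW$

(p, baaba, $) ⊢ (s, aaba, WW$) ⊢ (q, aba, UWW$) ⊢ (p, ba, WWW$) ⊢ (q, a, WW$) ⊢ (p, ε, WUW$)
All input consumed in state p with stack WUW$.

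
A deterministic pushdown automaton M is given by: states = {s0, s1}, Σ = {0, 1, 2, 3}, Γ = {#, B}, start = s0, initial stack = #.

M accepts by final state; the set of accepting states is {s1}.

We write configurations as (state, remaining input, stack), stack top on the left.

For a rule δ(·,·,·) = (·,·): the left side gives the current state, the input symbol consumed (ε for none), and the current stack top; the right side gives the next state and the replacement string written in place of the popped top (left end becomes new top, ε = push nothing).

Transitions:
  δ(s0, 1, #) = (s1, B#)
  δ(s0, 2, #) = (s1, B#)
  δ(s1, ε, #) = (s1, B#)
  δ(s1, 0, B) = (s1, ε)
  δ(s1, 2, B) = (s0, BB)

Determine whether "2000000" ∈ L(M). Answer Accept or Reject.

Accept

(s0, 2000000, #) ⊢ (s1, 000000, B#) ⊢ (s1, 00000, #) ⊢ (s1, 00000, B#) ⊢ (s1, 0000, #) ⊢ (s1, 0000, B#) ⊢ (s1, 000, #) ⊢ (s1, 000, B#) ⊢ (s1, 00, #) ⊢ (s1, 00, B#) ⊢ (s1, 0, #) ⊢ (s1, 0, B#) ⊢ (s1, ε, #)
All input consumed; state s1 ∈ F.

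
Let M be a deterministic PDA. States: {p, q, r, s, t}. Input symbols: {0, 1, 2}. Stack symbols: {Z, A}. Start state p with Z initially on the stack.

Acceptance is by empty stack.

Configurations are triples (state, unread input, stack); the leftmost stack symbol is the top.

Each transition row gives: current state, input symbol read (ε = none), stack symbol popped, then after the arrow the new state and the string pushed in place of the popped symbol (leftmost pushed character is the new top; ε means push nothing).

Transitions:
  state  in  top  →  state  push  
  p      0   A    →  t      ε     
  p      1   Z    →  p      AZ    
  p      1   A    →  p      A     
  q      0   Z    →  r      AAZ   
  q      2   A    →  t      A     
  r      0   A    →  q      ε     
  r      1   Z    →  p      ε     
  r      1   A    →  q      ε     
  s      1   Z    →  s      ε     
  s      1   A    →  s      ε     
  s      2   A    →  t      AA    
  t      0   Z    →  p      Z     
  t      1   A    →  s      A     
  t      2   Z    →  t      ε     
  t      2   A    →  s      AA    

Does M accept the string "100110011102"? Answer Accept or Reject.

(p, 100110011102, Z)
  read 1, top Z: go to p, push AZ → (p, 00110011102, AZ)
  read 0, top A: go to t, push ε → (t, 0110011102, Z)
  read 0, top Z: go to p, push Z → (p, 110011102, Z)
  read 1, top Z: go to p, push AZ → (p, 10011102, AZ)
  read 1, top A: go to p, push A → (p, 0011102, AZ)
  read 0, top A: go to t, push ε → (t, 011102, Z)
  read 0, top Z: go to p, push Z → (p, 11102, Z)
  read 1, top Z: go to p, push AZ → (p, 1102, AZ)
  read 1, top A: go to p, push A → (p, 102, AZ)
  read 1, top A: go to p, push A → (p, 02, AZ)
  read 0, top A: go to t, push ε → (t, 2, Z)
  read 2, top Z: go to t, push ε → (t, ε, ε)
All input consumed and the stack is empty.

Accept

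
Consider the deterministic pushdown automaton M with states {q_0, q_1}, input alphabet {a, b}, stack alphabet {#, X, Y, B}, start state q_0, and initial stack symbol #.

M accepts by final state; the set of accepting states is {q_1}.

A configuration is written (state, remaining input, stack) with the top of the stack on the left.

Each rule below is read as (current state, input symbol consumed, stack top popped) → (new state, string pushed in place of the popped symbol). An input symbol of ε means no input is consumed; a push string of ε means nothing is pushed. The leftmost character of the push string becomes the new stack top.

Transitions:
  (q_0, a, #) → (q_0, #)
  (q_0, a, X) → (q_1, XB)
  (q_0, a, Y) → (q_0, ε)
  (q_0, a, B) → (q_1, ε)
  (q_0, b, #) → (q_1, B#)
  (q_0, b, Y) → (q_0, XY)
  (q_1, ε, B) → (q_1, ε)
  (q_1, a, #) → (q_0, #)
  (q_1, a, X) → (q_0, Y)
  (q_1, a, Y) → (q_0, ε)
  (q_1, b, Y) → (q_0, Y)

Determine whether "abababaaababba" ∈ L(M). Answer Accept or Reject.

Reject

(q_0, abababaaababba, #)
  read a, top #: go to q_0, push # → (q_0, bababaaababba, #)
  read b, top #: go to q_1, push B# → (q_1, ababaaababba, B#)
  ε-move, top B: go to q_1, push ε → (q_1, ababaaababba, #)
  read a, top #: go to q_0, push # → (q_0, babaaababba, #)
  read b, top #: go to q_1, push B# → (q_1, abaaababba, B#)
  ε-move, top B: go to q_1, push ε → (q_1, abaaababba, #)
  read a, top #: go to q_0, push # → (q_0, baaababba, #)
  read b, top #: go to q_1, push B# → (q_1, aaababba, B#)
  ε-move, top B: go to q_1, push ε → (q_1, aaababba, #)
  read a, top #: go to q_0, push # → (q_0, aababba, #)
  read a, top #: go to q_0, push # → (q_0, ababba, #)
  read a, top #: go to q_0, push # → (q_0, babba, #)
  read b, top #: go to q_1, push B# → (q_1, abba, B#)
  ε-move, top B: go to q_1, push ε → (q_1, abba, #)
  read a, top #: go to q_0, push # → (q_0, bba, #)
  read b, top #: go to q_1, push B# → (q_1, ba, B#)
  ε-move, top B: go to q_1, push ε → (q_1, ba, #)
No transition applies at (q_1, ba, #); input not fully consumed.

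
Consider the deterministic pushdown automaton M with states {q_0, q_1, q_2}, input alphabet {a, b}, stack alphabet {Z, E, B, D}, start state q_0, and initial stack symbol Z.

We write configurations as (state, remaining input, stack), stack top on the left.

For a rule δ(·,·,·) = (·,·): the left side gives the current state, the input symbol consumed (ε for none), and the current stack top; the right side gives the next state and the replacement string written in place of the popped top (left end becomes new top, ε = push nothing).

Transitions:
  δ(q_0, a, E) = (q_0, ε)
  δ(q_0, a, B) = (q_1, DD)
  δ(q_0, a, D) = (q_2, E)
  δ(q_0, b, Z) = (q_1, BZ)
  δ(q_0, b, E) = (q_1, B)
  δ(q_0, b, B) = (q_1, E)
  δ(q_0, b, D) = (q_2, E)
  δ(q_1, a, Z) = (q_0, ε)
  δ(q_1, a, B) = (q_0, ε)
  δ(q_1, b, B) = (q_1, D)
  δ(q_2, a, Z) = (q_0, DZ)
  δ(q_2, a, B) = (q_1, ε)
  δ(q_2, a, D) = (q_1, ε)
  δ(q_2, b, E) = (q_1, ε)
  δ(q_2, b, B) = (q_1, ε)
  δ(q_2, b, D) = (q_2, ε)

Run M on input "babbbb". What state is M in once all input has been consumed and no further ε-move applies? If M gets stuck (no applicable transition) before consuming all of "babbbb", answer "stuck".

(q_0, babbbb, Z) ⊢ (q_1, abbbb, BZ) ⊢ (q_0, bbbb, Z) ⊢ (q_1, bbb, BZ) ⊢ (q_1, bb, DZ)
No transition for (q_1, b, top D); M blocks with input bb remaining.

stuck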